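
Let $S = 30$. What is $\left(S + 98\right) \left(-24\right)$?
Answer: $-3072$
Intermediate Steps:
$\left(S + 98\right) \left(-24\right) = \left(30 + 98\right) \left(-24\right) = 128 \left(-24\right) = -3072$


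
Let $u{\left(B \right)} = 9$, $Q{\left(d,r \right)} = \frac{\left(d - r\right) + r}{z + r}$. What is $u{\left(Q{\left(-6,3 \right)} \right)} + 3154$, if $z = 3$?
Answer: $3163$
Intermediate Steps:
$Q{\left(d,r \right)} = \frac{d}{3 + r}$ ($Q{\left(d,r \right)} = \frac{\left(d - r\right) + r}{3 + r} = \frac{d}{3 + r}$)
$u{\left(Q{\left(-6,3 \right)} \right)} + 3154 = 9 + 3154 = 3163$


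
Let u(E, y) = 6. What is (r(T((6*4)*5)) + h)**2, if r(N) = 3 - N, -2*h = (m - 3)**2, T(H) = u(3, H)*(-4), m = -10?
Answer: 13225/4 ≈ 3306.3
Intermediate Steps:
T(H) = -24 (T(H) = 6*(-4) = -24)
h = -169/2 (h = -(-10 - 3)**2/2 = -1/2*(-13)**2 = -1/2*169 = -169/2 ≈ -84.500)
(r(T((6*4)*5)) + h)**2 = ((3 - 1*(-24)) - 169/2)**2 = ((3 + 24) - 169/2)**2 = (27 - 169/2)**2 = (-115/2)**2 = 13225/4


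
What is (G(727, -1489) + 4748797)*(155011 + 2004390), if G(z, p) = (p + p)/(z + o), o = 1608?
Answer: 23944384142347817/2335 ≈ 1.0255e+13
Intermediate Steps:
G(z, p) = 2*p/(1608 + z) (G(z, p) = (p + p)/(z + 1608) = (2*p)/(1608 + z) = 2*p/(1608 + z))
(G(727, -1489) + 4748797)*(155011 + 2004390) = (2*(-1489)/(1608 + 727) + 4748797)*(155011 + 2004390) = (2*(-1489)/2335 + 4748797)*2159401 = (2*(-1489)*(1/2335) + 4748797)*2159401 = (-2978/2335 + 4748797)*2159401 = (11088438017/2335)*2159401 = 23944384142347817/2335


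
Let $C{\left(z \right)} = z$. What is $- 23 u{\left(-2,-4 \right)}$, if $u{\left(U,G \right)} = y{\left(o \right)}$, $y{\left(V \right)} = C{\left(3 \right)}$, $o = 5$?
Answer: $-69$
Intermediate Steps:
$y{\left(V \right)} = 3$
$u{\left(U,G \right)} = 3$
$- 23 u{\left(-2,-4 \right)} = \left(-23\right) 3 = -69$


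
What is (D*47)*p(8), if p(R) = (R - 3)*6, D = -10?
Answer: -14100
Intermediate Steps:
p(R) = -18 + 6*R (p(R) = (-3 + R)*6 = -18 + 6*R)
(D*47)*p(8) = (-10*47)*(-18 + 6*8) = -470*(-18 + 48) = -470*30 = -14100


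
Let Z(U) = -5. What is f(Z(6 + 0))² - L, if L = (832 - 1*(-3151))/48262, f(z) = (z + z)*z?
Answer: 120651017/48262 ≈ 2499.9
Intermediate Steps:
f(z) = 2*z² (f(z) = (2*z)*z = 2*z²)
L = 3983/48262 (L = (832 + 3151)*(1/48262) = 3983*(1/48262) = 3983/48262 ≈ 0.082529)
f(Z(6 + 0))² - L = (2*(-5)²)² - 1*3983/48262 = (2*25)² - 3983/48262 = 50² - 3983/48262 = 2500 - 3983/48262 = 120651017/48262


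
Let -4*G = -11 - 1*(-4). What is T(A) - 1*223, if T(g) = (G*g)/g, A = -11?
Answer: -885/4 ≈ -221.25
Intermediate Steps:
G = 7/4 (G = -(-11 - 1*(-4))/4 = -(-11 + 4)/4 = -¼*(-7) = 7/4 ≈ 1.7500)
T(g) = 7/4 (T(g) = (7*g/4)/g = 7/4)
T(A) - 1*223 = 7/4 - 1*223 = 7/4 - 223 = -885/4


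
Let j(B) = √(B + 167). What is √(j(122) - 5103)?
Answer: I*√5086 ≈ 71.316*I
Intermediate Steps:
j(B) = √(167 + B)
√(j(122) - 5103) = √(√(167 + 122) - 5103) = √(√289 - 5103) = √(17 - 5103) = √(-5086) = I*√5086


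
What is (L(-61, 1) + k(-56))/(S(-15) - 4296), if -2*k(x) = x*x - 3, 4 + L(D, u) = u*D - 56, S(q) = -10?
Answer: 3375/8612 ≈ 0.39189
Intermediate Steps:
L(D, u) = -60 + D*u (L(D, u) = -4 + (u*D - 56) = -4 + (D*u - 56) = -4 + (-56 + D*u) = -60 + D*u)
k(x) = 3/2 - x²/2 (k(x) = -(x*x - 3)/2 = -(x² - 3)/2 = -(-3 + x²)/2 = 3/2 - x²/2)
(L(-61, 1) + k(-56))/(S(-15) - 4296) = ((-60 - 61*1) + (3/2 - ½*(-56)²))/(-10 - 4296) = ((-60 - 61) + (3/2 - ½*3136))/(-4306) = (-121 + (3/2 - 1568))*(-1/4306) = (-121 - 3133/2)*(-1/4306) = -3375/2*(-1/4306) = 3375/8612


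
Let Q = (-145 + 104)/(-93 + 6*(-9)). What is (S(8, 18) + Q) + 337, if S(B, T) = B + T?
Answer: 53402/147 ≈ 363.28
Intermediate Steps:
Q = 41/147 (Q = -41/(-93 - 54) = -41/(-147) = -41*(-1/147) = 41/147 ≈ 0.27891)
(S(8, 18) + Q) + 337 = ((8 + 18) + 41/147) + 337 = (26 + 41/147) + 337 = 3863/147 + 337 = 53402/147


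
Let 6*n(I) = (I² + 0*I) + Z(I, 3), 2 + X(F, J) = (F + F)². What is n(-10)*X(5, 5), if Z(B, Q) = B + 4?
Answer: 4606/3 ≈ 1535.3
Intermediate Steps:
X(F, J) = -2 + 4*F² (X(F, J) = -2 + (F + F)² = -2 + (2*F)² = -2 + 4*F²)
Z(B, Q) = 4 + B
n(I) = ⅔ + I/6 + I²/6 (n(I) = ((I² + 0*I) + (4 + I))/6 = ((I² + 0) + (4 + I))/6 = (I² + (4 + I))/6 = (4 + I + I²)/6 = ⅔ + I/6 + I²/6)
n(-10)*X(5, 5) = (⅔ + (⅙)*(-10) + (⅙)*(-10)²)*(-2 + 4*5²) = (⅔ - 5/3 + (⅙)*100)*(-2 + 4*25) = (⅔ - 5/3 + 50/3)*(-2 + 100) = (47/3)*98 = 4606/3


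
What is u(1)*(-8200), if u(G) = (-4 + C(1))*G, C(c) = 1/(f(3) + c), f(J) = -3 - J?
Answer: 34440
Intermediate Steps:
C(c) = 1/(-6 + c) (C(c) = 1/((-3 - 1*3) + c) = 1/((-3 - 3) + c) = 1/(-6 + c))
u(G) = -21*G/5 (u(G) = (-4 + 1/(-6 + 1))*G = (-4 + 1/(-5))*G = (-4 - ⅕)*G = -21*G/5)
u(1)*(-8200) = -21/5*1*(-8200) = -21/5*(-8200) = 34440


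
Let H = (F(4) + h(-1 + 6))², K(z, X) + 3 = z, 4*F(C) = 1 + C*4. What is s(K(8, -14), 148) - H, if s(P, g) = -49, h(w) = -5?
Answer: -793/16 ≈ -49.563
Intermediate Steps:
F(C) = ¼ + C (F(C) = (1 + C*4)/4 = (1 + 4*C)/4 = ¼ + C)
K(z, X) = -3 + z
H = 9/16 (H = ((¼ + 4) - 5)² = (17/4 - 5)² = (-¾)² = 9/16 ≈ 0.56250)
s(K(8, -14), 148) - H = -49 - 1*9/16 = -49 - 9/16 = -793/16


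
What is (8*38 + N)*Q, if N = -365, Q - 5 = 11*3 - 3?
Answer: -2135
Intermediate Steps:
Q = 35 (Q = 5 + (11*3 - 3) = 5 + (33 - 3) = 5 + 30 = 35)
(8*38 + N)*Q = (8*38 - 365)*35 = (304 - 365)*35 = -61*35 = -2135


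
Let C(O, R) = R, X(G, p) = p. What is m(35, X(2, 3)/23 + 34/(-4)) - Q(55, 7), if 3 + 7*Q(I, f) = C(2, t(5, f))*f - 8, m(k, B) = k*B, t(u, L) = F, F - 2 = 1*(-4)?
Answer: -93175/322 ≈ -289.36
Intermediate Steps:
F = -2 (F = 2 + 1*(-4) = 2 - 4 = -2)
t(u, L) = -2
m(k, B) = B*k
Q(I, f) = -11/7 - 2*f/7 (Q(I, f) = -3/7 + (-2*f - 8)/7 = -3/7 + (-8 - 2*f)/7 = -3/7 + (-8/7 - 2*f/7) = -11/7 - 2*f/7)
m(35, X(2, 3)/23 + 34/(-4)) - Q(55, 7) = (3/23 + 34/(-4))*35 - (-11/7 - 2/7*7) = (3*(1/23) + 34*(-¼))*35 - (-11/7 - 2) = (3/23 - 17/2)*35 - 1*(-25/7) = -385/46*35 + 25/7 = -13475/46 + 25/7 = -93175/322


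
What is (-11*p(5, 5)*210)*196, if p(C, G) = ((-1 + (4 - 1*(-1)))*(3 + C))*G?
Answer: -72441600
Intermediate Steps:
p(C, G) = G*(12 + 4*C) (p(C, G) = ((-1 + (4 + 1))*(3 + C))*G = ((-1 + 5)*(3 + C))*G = (4*(3 + C))*G = (12 + 4*C)*G = G*(12 + 4*C))
(-11*p(5, 5)*210)*196 = (-44*5*(3 + 5)*210)*196 = (-44*5*8*210)*196 = (-11*160*210)*196 = -1760*210*196 = -369600*196 = -72441600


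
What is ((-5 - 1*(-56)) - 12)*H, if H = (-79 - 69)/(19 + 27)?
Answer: -2886/23 ≈ -125.48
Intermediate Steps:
H = -74/23 (H = -148/46 = -148*1/46 = -74/23 ≈ -3.2174)
((-5 - 1*(-56)) - 12)*H = ((-5 - 1*(-56)) - 12)*(-74/23) = ((-5 + 56) - 12)*(-74/23) = (51 - 12)*(-74/23) = 39*(-74/23) = -2886/23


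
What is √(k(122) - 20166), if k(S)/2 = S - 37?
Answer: 2*I*√4999 ≈ 141.41*I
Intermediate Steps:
k(S) = -74 + 2*S (k(S) = 2*(S - 37) = 2*(-37 + S) = -74 + 2*S)
√(k(122) - 20166) = √((-74 + 2*122) - 20166) = √((-74 + 244) - 20166) = √(170 - 20166) = √(-19996) = 2*I*√4999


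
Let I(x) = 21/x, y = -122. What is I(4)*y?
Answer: -1281/2 ≈ -640.50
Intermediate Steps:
I(4)*y = (21/4)*(-122) = -1281/2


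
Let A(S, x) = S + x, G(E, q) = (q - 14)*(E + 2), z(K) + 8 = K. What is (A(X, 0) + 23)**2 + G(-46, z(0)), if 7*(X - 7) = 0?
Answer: 1868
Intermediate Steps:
X = 7 (X = 7 + (1/7)*0 = 7 + 0 = 7)
z(K) = -8 + K
G(E, q) = (-14 + q)*(2 + E)
(A(X, 0) + 23)**2 + G(-46, z(0)) = ((7 + 0) + 23)**2 + (-28 - 14*(-46) + 2*(-8 + 0) - 46*(-8 + 0)) = (7 + 23)**2 + (-28 + 644 + 2*(-8) - 46*(-8)) = 30**2 + (-28 + 644 - 16 + 368) = 900 + 968 = 1868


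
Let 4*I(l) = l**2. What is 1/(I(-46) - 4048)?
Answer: -1/3519 ≈ -0.00028417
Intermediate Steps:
I(l) = l**2/4
1/(I(-46) - 4048) = 1/((1/4)*(-46)**2 - 4048) = 1/((1/4)*2116 - 4048) = 1/(529 - 4048) = 1/(-3519) = -1/3519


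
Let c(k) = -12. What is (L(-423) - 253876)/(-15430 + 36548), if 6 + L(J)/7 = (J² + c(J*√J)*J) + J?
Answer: 515578/10559 ≈ 48.828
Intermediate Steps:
L(J) = -42 - 77*J + 7*J² (L(J) = -42 + 7*((J² - 12*J) + J) = -42 + 7*(J² - 11*J) = -42 + (-77*J + 7*J²) = -42 - 77*J + 7*J²)
(L(-423) - 253876)/(-15430 + 36548) = ((-42 - 77*(-423) + 7*(-423)²) - 253876)/(-15430 + 36548) = ((-42 + 32571 + 7*178929) - 253876)/21118 = ((-42 + 32571 + 1252503) - 253876)*(1/21118) = (1285032 - 253876)*(1/21118) = 1031156*(1/21118) = 515578/10559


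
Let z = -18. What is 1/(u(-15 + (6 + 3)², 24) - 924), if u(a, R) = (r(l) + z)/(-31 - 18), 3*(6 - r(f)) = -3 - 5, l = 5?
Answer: -21/19400 ≈ -0.0010825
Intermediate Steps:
r(f) = 26/3 (r(f) = 6 - (-3 - 5)/3 = 6 - ⅓*(-8) = 6 + 8/3 = 26/3)
u(a, R) = 4/21 (u(a, R) = (26/3 - 18)/(-31 - 18) = -28/3/(-49) = -28/3*(-1/49) = 4/21)
1/(u(-15 + (6 + 3)², 24) - 924) = 1/(4/21 - 924) = 1/(-19400/21) = -21/19400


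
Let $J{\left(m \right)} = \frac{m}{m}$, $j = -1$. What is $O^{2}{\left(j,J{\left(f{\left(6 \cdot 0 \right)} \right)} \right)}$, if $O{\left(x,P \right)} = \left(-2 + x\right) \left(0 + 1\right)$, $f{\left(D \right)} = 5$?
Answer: $9$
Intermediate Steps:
$J{\left(m \right)} = 1$
$O{\left(x,P \right)} = -2 + x$ ($O{\left(x,P \right)} = \left(-2 + x\right) 1 = -2 + x$)
$O^{2}{\left(j,J{\left(f{\left(6 \cdot 0 \right)} \right)} \right)} = \left(-2 - 1\right)^{2} = \left(-3\right)^{2} = 9$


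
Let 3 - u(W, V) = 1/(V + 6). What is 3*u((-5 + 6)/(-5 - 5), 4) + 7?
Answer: 157/10 ≈ 15.700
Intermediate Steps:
u(W, V) = 3 - 1/(6 + V) (u(W, V) = 3 - 1/(V + 6) = 3 - 1/(6 + V))
3*u((-5 + 6)/(-5 - 5), 4) + 7 = 3*((17 + 3*4)/(6 + 4)) + 7 = 3*((17 + 12)/10) + 7 = 3*((⅒)*29) + 7 = 3*(29/10) + 7 = 87/10 + 7 = 157/10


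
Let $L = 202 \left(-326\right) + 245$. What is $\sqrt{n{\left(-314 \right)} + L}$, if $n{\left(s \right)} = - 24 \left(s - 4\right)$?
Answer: $5 i \sqrt{2319} \approx 240.78 i$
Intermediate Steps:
$n{\left(s \right)} = 96 - 24 s$ ($n{\left(s \right)} = - 24 \left(s - 4\right) = - 24 \left(-4 + s\right) = 96 - 24 s$)
$L = -65607$ ($L = -65852 + 245 = -65607$)
$\sqrt{n{\left(-314 \right)} + L} = \sqrt{\left(96 - -7536\right) - 65607} = \sqrt{\left(96 + 7536\right) - 65607} = \sqrt{7632 - 65607} = \sqrt{-57975} = 5 i \sqrt{2319}$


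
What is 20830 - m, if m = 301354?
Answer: -280524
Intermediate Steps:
20830 - m = 20830 - 1*301354 = 20830 - 301354 = -280524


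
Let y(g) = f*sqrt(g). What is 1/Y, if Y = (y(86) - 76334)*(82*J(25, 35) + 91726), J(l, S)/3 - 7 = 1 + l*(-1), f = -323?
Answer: -38167/254661436672264 + 323*sqrt(86)/509322873344528 ≈ -1.4399e-10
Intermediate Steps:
J(l, S) = 24 - 3*l (J(l, S) = 21 + 3*(1 + l*(-1)) = 21 + 3*(1 - l) = 21 + (3 - 3*l) = 24 - 3*l)
y(g) = -323*sqrt(g)
Y = -6682583696 - 28276712*sqrt(86) (Y = (-323*sqrt(86) - 76334)*(82*(24 - 3*25) + 91726) = (-76334 - 323*sqrt(86))*(82*(24 - 75) + 91726) = (-76334 - 323*sqrt(86))*(82*(-51) + 91726) = (-76334 - 323*sqrt(86))*(-4182 + 91726) = (-76334 - 323*sqrt(86))*87544 = -6682583696 - 28276712*sqrt(86) ≈ -6.9448e+9)
1/Y = 1/(-6682583696 - 28276712*sqrt(86))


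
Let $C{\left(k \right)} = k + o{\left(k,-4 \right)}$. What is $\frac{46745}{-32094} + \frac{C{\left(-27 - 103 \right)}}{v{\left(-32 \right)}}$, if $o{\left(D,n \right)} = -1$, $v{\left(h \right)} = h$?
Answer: $\frac{1354237}{513504} \approx 2.6372$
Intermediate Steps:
$C{\left(k \right)} = -1 + k$ ($C{\left(k \right)} = k - 1 = -1 + k$)
$\frac{46745}{-32094} + \frac{C{\left(-27 - 103 \right)}}{v{\left(-32 \right)}} = \frac{46745}{-32094} + \frac{-1 - 130}{-32} = 46745 \left(- \frac{1}{32094}\right) + \left(-1 - 130\right) \left(- \frac{1}{32}\right) = - \frac{46745}{32094} + \left(-1 - 130\right) \left(- \frac{1}{32}\right) = - \frac{46745}{32094} - - \frac{131}{32} = - \frac{46745}{32094} + \frac{131}{32} = \frac{1354237}{513504}$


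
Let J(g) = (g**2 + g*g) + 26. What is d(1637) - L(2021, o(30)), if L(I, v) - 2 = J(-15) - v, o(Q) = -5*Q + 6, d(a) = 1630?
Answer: 1008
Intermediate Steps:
J(g) = 26 + 2*g**2 (J(g) = (g**2 + g**2) + 26 = 2*g**2 + 26 = 26 + 2*g**2)
o(Q) = 6 - 5*Q
L(I, v) = 478 - v (L(I, v) = 2 + ((26 + 2*(-15)**2) - v) = 2 + ((26 + 2*225) - v) = 2 + ((26 + 450) - v) = 2 + (476 - v) = 478 - v)
d(1637) - L(2021, o(30)) = 1630 - (478 - (6 - 5*30)) = 1630 - (478 - (6 - 150)) = 1630 - (478 - 1*(-144)) = 1630 - (478 + 144) = 1630 - 1*622 = 1630 - 622 = 1008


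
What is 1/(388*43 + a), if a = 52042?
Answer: 1/68726 ≈ 1.4551e-5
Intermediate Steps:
1/(388*43 + a) = 1/(388*43 + 52042) = 1/(16684 + 52042) = 1/68726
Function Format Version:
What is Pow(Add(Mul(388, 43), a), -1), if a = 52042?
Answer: Rational(1, 68726) ≈ 1.4551e-5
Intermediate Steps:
Pow(Add(Mul(388, 43), a), -1) = Pow(Add(Mul(388, 43), 52042), -1) = Pow(Add(16684, 52042), -1) = Pow(68726, -1) = Rational(1, 68726)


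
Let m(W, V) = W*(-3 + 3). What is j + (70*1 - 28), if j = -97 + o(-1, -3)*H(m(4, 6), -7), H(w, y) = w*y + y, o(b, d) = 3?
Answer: -76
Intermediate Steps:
m(W, V) = 0 (m(W, V) = W*0 = 0)
H(w, y) = y + w*y
j = -118 (j = -97 + 3*(-7*(1 + 0)) = -97 + 3*(-7*1) = -97 + 3*(-7) = -97 - 21 = -118)
j + (70*1 - 28) = -118 + (70*1 - 28) = -118 + (70 - 28) = -118 + 42 = -76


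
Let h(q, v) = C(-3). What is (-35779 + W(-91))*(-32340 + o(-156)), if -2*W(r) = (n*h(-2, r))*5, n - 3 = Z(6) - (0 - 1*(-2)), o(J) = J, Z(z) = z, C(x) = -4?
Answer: 1160399664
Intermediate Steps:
h(q, v) = -4
n = 7 (n = 3 + (6 - (0 - 1*(-2))) = 3 + (6 - (0 + 2)) = 3 + (6 - 1*2) = 3 + (6 - 2) = 3 + 4 = 7)
W(r) = 70 (W(r) = -7*(-4)*5/2 = -(-14)*5 = -½*(-140) = 70)
(-35779 + W(-91))*(-32340 + o(-156)) = (-35779 + 70)*(-32340 - 156) = -35709*(-32496) = 1160399664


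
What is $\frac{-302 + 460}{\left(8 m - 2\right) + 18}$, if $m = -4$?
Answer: $- \frac{79}{8} \approx -9.875$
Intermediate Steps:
$\frac{-302 + 460}{\left(8 m - 2\right) + 18} = \frac{-302 + 460}{\left(8 \left(-4\right) - 2\right) + 18} = \frac{158}{\left(-32 - 2\right) + 18} = \frac{158}{-34 + 18} = \frac{158}{-16} = 158 \left(- \frac{1}{16}\right) = - \frac{79}{8}$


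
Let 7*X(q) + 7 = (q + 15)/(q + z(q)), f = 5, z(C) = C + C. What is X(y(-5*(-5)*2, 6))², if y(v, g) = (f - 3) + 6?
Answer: 21025/28224 ≈ 0.74493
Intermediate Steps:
z(C) = 2*C
y(v, g) = 8 (y(v, g) = (5 - 3) + 6 = 2 + 6 = 8)
X(q) = -1 + (15 + q)/(21*q) (X(q) = -1 + ((q + 15)/(q + 2*q))/7 = -1 + ((15 + q)/((3*q)))/7 = -1 + ((15 + q)*(1/(3*q)))/7 = -1 + ((15 + q)/(3*q))/7 = -1 + (15 + q)/(21*q))
X(y(-5*(-5)*2, 6))² = ((5/21)*(3 - 4*8)/8)² = ((5/21)*(⅛)*(3 - 32))² = ((5/21)*(⅛)*(-29))² = (-145/168)² = 21025/28224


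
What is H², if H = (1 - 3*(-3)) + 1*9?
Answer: 361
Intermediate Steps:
H = 19 (H = (1 + 9) + 9 = 10 + 9 = 19)
H² = 19² = 361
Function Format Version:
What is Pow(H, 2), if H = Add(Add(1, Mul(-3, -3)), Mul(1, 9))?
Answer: 361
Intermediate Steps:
H = 19 (H = Add(Add(1, 9), 9) = Add(10, 9) = 19)
Pow(H, 2) = Pow(19, 2) = 361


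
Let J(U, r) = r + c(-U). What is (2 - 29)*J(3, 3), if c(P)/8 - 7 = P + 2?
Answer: -1377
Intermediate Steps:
c(P) = 72 + 8*P (c(P) = 56 + 8*(P + 2) = 56 + 8*(2 + P) = 56 + (16 + 8*P) = 72 + 8*P)
J(U, r) = 72 + r - 8*U (J(U, r) = r + (72 + 8*(-U)) = r + (72 - 8*U) = 72 + r - 8*U)
(2 - 29)*J(3, 3) = (2 - 29)*(72 + 3 - 8*3) = -27*(72 + 3 - 24) = -27*51 = -1377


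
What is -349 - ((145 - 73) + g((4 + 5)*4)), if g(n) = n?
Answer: -457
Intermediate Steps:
-349 - ((145 - 73) + g((4 + 5)*4)) = -349 - ((145 - 73) + (4 + 5)*4) = -349 - (72 + 9*4) = -349 - (72 + 36) = -349 - 1*108 = -349 - 108 = -457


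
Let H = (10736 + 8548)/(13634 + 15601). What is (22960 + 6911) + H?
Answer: 291099323/9745 ≈ 29872.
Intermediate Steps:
H = 6428/9745 (H = 19284/29235 = 19284*(1/29235) = 6428/9745 ≈ 0.65962)
(22960 + 6911) + H = (22960 + 6911) + 6428/9745 = 29871 + 6428/9745 = 291099323/9745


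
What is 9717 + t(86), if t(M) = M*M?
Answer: 17113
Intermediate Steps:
t(M) = M²
9717 + t(86) = 9717 + 86² = 9717 + 7396 = 17113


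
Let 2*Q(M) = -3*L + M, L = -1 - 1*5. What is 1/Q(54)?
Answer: 1/36 ≈ 0.027778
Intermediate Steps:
L = -6 (L = -1 - 5 = -6)
Q(M) = 9 + M/2 (Q(M) = (-3*(-6) + M)/2 = (18 + M)/2 = 9 + M/2)
1/Q(54) = 1/(9 + (½)*54) = 1/(9 + 27) = 1/36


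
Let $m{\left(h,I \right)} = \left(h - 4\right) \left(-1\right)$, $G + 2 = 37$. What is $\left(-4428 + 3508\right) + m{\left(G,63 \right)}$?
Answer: $-951$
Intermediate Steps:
$G = 35$ ($G = -2 + 37 = 35$)
$m{\left(h,I \right)} = 4 - h$ ($m{\left(h,I \right)} = \left(-4 + h\right) \left(-1\right) = 4 - h$)
$\left(-4428 + 3508\right) + m{\left(G,63 \right)} = \left(-4428 + 3508\right) + \left(4 - 35\right) = -920 + \left(4 - 35\right) = -920 - 31 = -951$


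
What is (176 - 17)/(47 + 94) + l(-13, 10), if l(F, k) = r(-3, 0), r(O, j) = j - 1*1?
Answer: 6/47 ≈ 0.12766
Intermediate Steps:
r(O, j) = -1 + j (r(O, j) = j - 1 = -1 + j)
l(F, k) = -1 (l(F, k) = -1 + 0 = -1)
(176 - 17)/(47 + 94) + l(-13, 10) = (176 - 17)/(47 + 94) - 1 = 159/141 - 1 = 159*(1/141) - 1 = 53/47 - 1 = 6/47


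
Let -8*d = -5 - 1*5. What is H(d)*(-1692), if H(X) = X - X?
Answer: 0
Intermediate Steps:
d = 5/4 (d = -(-5 - 1*5)/8 = -(-5 - 5)/8 = -1/8*(-10) = 5/4 ≈ 1.2500)
H(X) = 0
H(d)*(-1692) = 0*(-1692) = 0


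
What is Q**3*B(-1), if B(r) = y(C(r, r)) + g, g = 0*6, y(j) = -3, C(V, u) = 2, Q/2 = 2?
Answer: -192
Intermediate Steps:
Q = 4 (Q = 2*2 = 4)
g = 0
B(r) = -3 (B(r) = -3 + 0 = -3)
Q**3*B(-1) = 4**3*(-3) = 64*(-3) = -192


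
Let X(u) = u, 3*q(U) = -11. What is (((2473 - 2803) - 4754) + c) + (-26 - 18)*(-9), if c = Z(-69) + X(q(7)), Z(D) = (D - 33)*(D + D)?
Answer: 28153/3 ≈ 9384.3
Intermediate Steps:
q(U) = -11/3 (q(U) = (⅓)*(-11) = -11/3)
Z(D) = 2*D*(-33 + D) (Z(D) = (-33 + D)*(2*D) = 2*D*(-33 + D))
c = 42217/3 (c = 2*(-69)*(-33 - 69) - 11/3 = 2*(-69)*(-102) - 11/3 = 14076 - 11/3 = 42217/3 ≈ 14072.)
(((2473 - 2803) - 4754) + c) + (-26 - 18)*(-9) = (((2473 - 2803) - 4754) + 42217/3) + (-26 - 18)*(-9) = ((-330 - 4754) + 42217/3) - 44*(-9) = (-5084 + 42217/3) + 396 = 26965/3 + 396 = 28153/3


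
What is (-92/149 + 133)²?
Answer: 389075625/22201 ≈ 17525.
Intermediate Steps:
(-92/149 + 133)² = (19725/149)² = 389075625/22201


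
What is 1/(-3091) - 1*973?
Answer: -3007544/3091 ≈ -973.00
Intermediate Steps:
1/(-3091) - 1*973 = -1/3091 - 973 = -3007544/3091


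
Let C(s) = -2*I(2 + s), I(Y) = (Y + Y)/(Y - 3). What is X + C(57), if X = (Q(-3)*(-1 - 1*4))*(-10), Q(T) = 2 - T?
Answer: 3441/14 ≈ 245.79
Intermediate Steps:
I(Y) = 2*Y/(-3 + Y) (I(Y) = (2*Y)/(-3 + Y) = 2*Y/(-3 + Y))
C(s) = -4*(2 + s)/(-1 + s) (C(s) = -4*(2 + s)/(-3 + (2 + s)) = -4*(2 + s)/(-1 + s))
X = 250 (X = ((2 - 1*(-3))*(-1 - 1*4))*(-10) = ((2 + 3)*(-1 - 4))*(-10) = (5*(-5))*(-10) = -25*(-10) = 250)
X + C(57) = 250 + 4*(-2 - 1*57)/(-1 + 57) = 250 + 4*(-2 - 57)/56 = 250 + 4*(1/56)*(-59) = 250 - 59/14 = 3441/14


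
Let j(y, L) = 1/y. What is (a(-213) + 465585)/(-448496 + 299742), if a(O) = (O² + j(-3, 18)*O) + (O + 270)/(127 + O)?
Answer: -43948093/12792844 ≈ -3.4354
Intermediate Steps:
a(O) = O² - O/3 + (270 + O)/(127 + O) (a(O) = (O² + O/(-3)) + (O + 270)/(127 + O) = (O² - O/3) + (270 + O)/(127 + O) = O² - O/3 + (270 + O)/(127 + O))
(a(-213) + 465585)/(-448496 + 299742) = ((810 - 124*(-213) + 3*(-213)³ + 380*(-213)²)/(3*(127 - 213)) + 465585)/(-448496 + 299742) = ((⅓)*(810 + 26412 + 3*(-9663597) + 380*45369)/(-86) + 465585)/(-148754) = ((⅓)*(-1/86)*(810 + 26412 - 28990791 + 17240220) + 465585)*(-1/148754) = ((⅓)*(-1/86)*(-11723349) + 465585)*(-1/148754) = (3907783/86 + 465585)*(-1/148754) = (43948093/86)*(-1/148754) = -43948093/12792844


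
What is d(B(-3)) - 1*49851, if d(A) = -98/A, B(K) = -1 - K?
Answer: -49900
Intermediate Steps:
d(B(-3)) - 1*49851 = -98/(-1 - 1*(-3)) - 1*49851 = -98/(-1 + 3) - 49851 = -98/2 - 49851 = -98*1/2 - 49851 = -49 - 49851 = -49900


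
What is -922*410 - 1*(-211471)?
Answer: -166549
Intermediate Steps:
-922*410 - 1*(-211471) = -378020 + 211471 = -166549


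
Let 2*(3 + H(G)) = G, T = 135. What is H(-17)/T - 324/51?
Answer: -29551/4590 ≈ -6.4381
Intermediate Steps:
H(G) = -3 + G/2
H(-17)/T - 324/51 = (-3 + (1/2)*(-17))/135 - 324/51 = (-3 - 17/2)*(1/135) - 324*1/51 = -23/2*1/135 - 108/17 = -23/270 - 108/17 = -29551/4590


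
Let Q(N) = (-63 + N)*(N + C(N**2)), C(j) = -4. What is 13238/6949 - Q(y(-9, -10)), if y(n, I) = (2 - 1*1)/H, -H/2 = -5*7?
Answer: -8483175139/34050100 ≈ -249.14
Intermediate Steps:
H = 70 (H = -(-10)*7 = -2*(-35) = 70)
y(n, I) = 1/70 (y(n, I) = (2 - 1*1)/70 = (2 - 1)*(1/70) = 1*(1/70) = 1/70)
Q(N) = (-63 + N)*(-4 + N) (Q(N) = (-63 + N)*(N - 4) = (-63 + N)*(-4 + N))
13238/6949 - Q(y(-9, -10)) = 13238/6949 - (252 + (1/70)**2 - 67*1/70) = 13238*(1/6949) - (252 + 1/4900 - 67/70) = 13238/6949 - 1*1230111/4900 = 13238/6949 - 1230111/4900 = -8483175139/34050100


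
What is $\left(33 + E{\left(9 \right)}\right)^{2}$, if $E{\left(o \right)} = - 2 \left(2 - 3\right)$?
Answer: $1225$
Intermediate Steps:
$E{\left(o \right)} = 2$ ($E{\left(o \right)} = \left(-2\right) \left(-1\right) = 2$)
$\left(33 + E{\left(9 \right)}\right)^{2} = \left(33 + 2\right)^{2} = 35^{2} = 1225$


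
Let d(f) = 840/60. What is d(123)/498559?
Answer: 14/498559 ≈ 2.8081e-5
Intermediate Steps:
d(f) = 14 (d(f) = 840*(1/60) = 14)
d(123)/498559 = 14/498559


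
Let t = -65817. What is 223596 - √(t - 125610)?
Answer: 223596 - I*√191427 ≈ 2.236e+5 - 437.52*I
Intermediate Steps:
223596 - √(t - 125610) = 223596 - √(-65817 - 125610) = 223596 - √(-191427) = 223596 - I*√191427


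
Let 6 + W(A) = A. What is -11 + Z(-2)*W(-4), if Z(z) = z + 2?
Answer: -11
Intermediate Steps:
Z(z) = 2 + z
W(A) = -6 + A
-11 + Z(-2)*W(-4) = -11 + (2 - 2)*(-6 - 4) = -11 + 0*(-10) = -11 + 0 = -11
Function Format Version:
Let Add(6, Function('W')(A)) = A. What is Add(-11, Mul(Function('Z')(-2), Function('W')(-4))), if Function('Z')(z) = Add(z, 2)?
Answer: -11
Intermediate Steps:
Function('Z')(z) = Add(2, z)
Function('W')(A) = Add(-6, A)
Add(-11, Mul(Function('Z')(-2), Function('W')(-4))) = Add(-11, Mul(Add(2, -2), Add(-6, -4))) = Add(-11, Mul(0, -10)) = Add(-11, 0) = -11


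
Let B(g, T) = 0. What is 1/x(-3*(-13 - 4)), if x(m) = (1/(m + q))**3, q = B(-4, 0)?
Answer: 132651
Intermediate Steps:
q = 0
x(m) = m**(-3) (x(m) = (1/(m + 0))**3 = (1/m)**3 = m**(-3))
1/x(-3*(-13 - 4)) = 1/((-3*(-13 - 4))**(-3)) = 1/((-3*(-17))**(-3)) = 1/(51**(-3)) = 1/(1/132651) = 132651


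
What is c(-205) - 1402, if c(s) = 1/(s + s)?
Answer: -574821/410 ≈ -1402.0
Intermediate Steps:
c(s) = 1/(2*s)
c(-205) - 1402 = (½)/(-205) - 1402 = (½)*(-1/205) - 1402 = -1/410 - 1402 = -574821/410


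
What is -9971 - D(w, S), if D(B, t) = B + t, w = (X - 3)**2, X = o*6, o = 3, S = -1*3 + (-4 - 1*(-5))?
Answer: -10194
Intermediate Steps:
S = -2 (S = -3 + (-4 + 5) = -3 + 1 = -2)
X = 18 (X = 3*6 = 18)
w = 225 (w = (18 - 3)**2 = 15**2 = 225)
-9971 - D(w, S) = -9971 - (225 - 2) = -9971 - 1*223 = -9971 - 223 = -10194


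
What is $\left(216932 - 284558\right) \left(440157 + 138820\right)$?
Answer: $-39153898602$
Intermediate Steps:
$\left(216932 - 284558\right) \left(440157 + 138820\right) = \left(-67626\right) 578977 = -39153898602$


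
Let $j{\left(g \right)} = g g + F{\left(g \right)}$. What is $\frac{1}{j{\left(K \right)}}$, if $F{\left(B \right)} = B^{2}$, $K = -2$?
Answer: $\frac{1}{8} \approx 0.125$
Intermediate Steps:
$j{\left(g \right)} = 2 g^{2}$ ($j{\left(g \right)} = g g + g^{2} = g^{2} + g^{2} = 2 g^{2}$)
$\frac{1}{j{\left(K \right)}} = \frac{1}{2 \left(-2\right)^{2}} = \frac{1}{2 \cdot 4} = \frac{1}{8}$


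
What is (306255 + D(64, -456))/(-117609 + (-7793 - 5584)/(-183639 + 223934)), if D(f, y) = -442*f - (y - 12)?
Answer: -11219538325/4739068032 ≈ -2.3675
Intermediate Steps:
D(f, y) = 12 - y - 442*f (D(f, y) = -442*f - (-12 + y) = -442*f + (12 - y) = 12 - y - 442*f)
(306255 + D(64, -456))/(-117609 + (-7793 - 5584)/(-183639 + 223934)) = (306255 + (12 - 1*(-456) - 442*64))/(-117609 + (-7793 - 5584)/(-183639 + 223934)) = (306255 + (12 + 456 - 28288))/(-117609 - 13377/40295) = (306255 - 27820)/(-117609 - 13377*1/40295) = 278435/(-117609 - 13377/40295) = 278435/(-4739068032/40295) = 278435*(-40295/4739068032) = -11219538325/4739068032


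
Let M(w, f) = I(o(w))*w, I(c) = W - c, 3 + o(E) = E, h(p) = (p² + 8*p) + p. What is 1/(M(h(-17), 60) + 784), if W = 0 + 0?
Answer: -1/17304 ≈ -5.7790e-5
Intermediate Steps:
h(p) = p² + 9*p
o(E) = -3 + E
W = 0
I(c) = -c (I(c) = 0 - c = -c)
M(w, f) = w*(3 - w) (M(w, f) = (-(-3 + w))*w = (3 - w)*w = w*(3 - w))
1/(M(h(-17), 60) + 784) = 1/((-17*(9 - 17))*(3 - (-17)*(9 - 17)) + 784) = 1/((-17*(-8))*(3 - (-17)*(-8)) + 784) = 1/(136*(3 - 1*136) + 784) = 1/(136*(3 - 136) + 784) = 1/(136*(-133) + 784) = 1/(-18088 + 784) = 1/(-17304) = -1/17304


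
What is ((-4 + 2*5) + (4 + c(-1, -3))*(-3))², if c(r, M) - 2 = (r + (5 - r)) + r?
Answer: 576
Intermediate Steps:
c(r, M) = 7 + r (c(r, M) = 2 + ((r + (5 - r)) + r) = 2 + (5 + r) = 7 + r)
((-4 + 2*5) + (4 + c(-1, -3))*(-3))² = ((-4 + 2*5) + (4 + (7 - 1))*(-3))² = ((-4 + 10) + (4 + 6)*(-3))² = (6 + 10*(-3))² = (6 - 30)² = (-24)² = 576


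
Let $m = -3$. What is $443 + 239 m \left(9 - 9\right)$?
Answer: $443$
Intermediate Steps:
$443 + 239 m \left(9 - 9\right) = 443 + 239 \left(- 3 \left(9 - 9\right)\right) = 443 + 239 \left(\left(-3\right) 0\right) = 443 + 239 \cdot 0 = 443 + 0 = 443$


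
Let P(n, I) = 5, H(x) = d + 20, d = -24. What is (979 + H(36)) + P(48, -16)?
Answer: 980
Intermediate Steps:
H(x) = -4 (H(x) = -24 + 20 = -4)
(979 + H(36)) + P(48, -16) = (979 - 4) + 5 = 975 + 5 = 980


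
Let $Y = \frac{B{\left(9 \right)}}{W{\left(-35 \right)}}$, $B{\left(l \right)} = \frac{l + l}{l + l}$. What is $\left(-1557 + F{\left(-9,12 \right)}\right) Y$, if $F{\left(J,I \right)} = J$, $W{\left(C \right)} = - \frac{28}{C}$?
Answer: $- \frac{3915}{2} \approx -1957.5$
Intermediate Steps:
$B{\left(l \right)} = 1$ ($B{\left(l \right)} = \frac{2 l}{2 l} = 2 l \frac{1}{2 l} = 1$)
$Y = \frac{5}{4}$ ($Y = 1 \frac{1}{\left(-28\right) \frac{1}{-35}} = 1 \frac{1}{\left(-28\right) \left(- \frac{1}{35}\right)} = 1 \frac{1}{\frac{4}{5}} = 1 \cdot \frac{5}{4} = \frac{5}{4} \approx 1.25$)
$\left(-1557 + F{\left(-9,12 \right)}\right) Y = \left(-1557 - 9\right) \frac{5}{4} = \left(-1566\right) \frac{5}{4} = - \frac{3915}{2}$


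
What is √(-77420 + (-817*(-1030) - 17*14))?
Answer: 2*√190963 ≈ 873.99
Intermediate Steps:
√(-77420 + (-817*(-1030) - 17*14)) = √(-77420 + (841510 - 238)) = √(-77420 + 841272) = √763852 = 2*√190963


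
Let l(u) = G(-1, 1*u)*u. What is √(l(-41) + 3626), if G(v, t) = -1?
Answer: √3667 ≈ 60.556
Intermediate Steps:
l(u) = -u
√(l(-41) + 3626) = √(-1*(-41) + 3626) = √(41 + 3626) = √3667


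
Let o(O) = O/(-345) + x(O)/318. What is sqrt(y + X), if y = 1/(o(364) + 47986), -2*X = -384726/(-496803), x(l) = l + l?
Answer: I*sqrt(8174877188267018825684399834)/145306030763378 ≈ 0.62224*I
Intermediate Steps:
x(l) = 2*l
o(O) = 62*O/18285 (o(O) = O/(-345) + (2*O)/318 = O*(-1/345) + (2*O)*(1/318) = -O/345 + O/159 = 62*O/18285)
X = -64121/165601 (X = -(-192363)/(-496803) = -(-192363)*(-1)/496803 = -1/2*128242/165601 = -64121/165601 ≈ -0.38720)
y = 18285/877446578 (y = 1/((62/18285)*364 + 47986) = 1/(22568/18285 + 47986) = 1/(877446578/18285) = 18285/877446578 ≈ 2.0839e-5)
sqrt(y + X) = sqrt(18285/877446578 - 64121/165601) = sqrt(-56259724013653/145306030763378) = I*sqrt(8174877188267018825684399834)/145306030763378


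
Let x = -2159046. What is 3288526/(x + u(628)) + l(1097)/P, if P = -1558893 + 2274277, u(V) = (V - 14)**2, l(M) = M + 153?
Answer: -587582830371/318712514300 ≈ -1.8436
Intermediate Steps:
l(M) = 153 + M
u(V) = (-14 + V)**2
P = 715384
3288526/(x + u(628)) + l(1097)/P = 3288526/(-2159046 + (-14 + 628)**2) + (153 + 1097)/715384 = 3288526/(-2159046 + 614**2) + 1250*(1/715384) = 3288526/(-2159046 + 376996) + 625/357692 = 3288526/(-1782050) + 625/357692 = 3288526*(-1/1782050) + 625/357692 = -1644263/891025 + 625/357692 = -587582830371/318712514300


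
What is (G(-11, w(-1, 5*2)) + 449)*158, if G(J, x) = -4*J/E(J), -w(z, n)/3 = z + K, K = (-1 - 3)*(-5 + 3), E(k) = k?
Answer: 70310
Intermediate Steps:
K = 8 (K = -4*(-2) = 8)
w(z, n) = -24 - 3*z (w(z, n) = -3*(z + 8) = -3*(8 + z) = -24 - 3*z)
G(J, x) = -4 (G(J, x) = -4/(J/J) = -4/1 = -4*1 = -4)
(G(-11, w(-1, 5*2)) + 449)*158 = (-4 + 449)*158 = 445*158 = 70310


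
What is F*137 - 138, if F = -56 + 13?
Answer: -6029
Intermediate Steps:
F = -43
F*137 - 138 = -43*137 - 138 = -5891 - 138 = -6029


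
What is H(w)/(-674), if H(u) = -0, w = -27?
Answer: 0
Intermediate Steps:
H(u) = 0 (H(u) = -16*0 = 0)
H(w)/(-674) = 0/(-674) = 0*(-1/674) = 0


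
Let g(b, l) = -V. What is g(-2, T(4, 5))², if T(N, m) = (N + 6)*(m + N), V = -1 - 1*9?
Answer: 100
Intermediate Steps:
V = -10 (V = -1 - 9 = -10)
T(N, m) = (6 + N)*(N + m)
g(b, l) = 10 (g(b, l) = -1*(-10) = 10)
g(-2, T(4, 5))² = 10² = 100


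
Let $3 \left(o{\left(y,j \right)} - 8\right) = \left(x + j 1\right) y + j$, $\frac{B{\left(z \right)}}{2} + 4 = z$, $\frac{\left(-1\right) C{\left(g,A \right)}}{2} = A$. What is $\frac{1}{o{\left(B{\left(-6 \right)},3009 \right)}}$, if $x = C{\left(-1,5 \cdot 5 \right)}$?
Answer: $- \frac{3}{56147} \approx -5.3431 \cdot 10^{-5}$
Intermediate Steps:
$C{\left(g,A \right)} = - 2 A$
$x = -50$ ($x = - 2 \cdot 5 \cdot 5 = \left(-2\right) 25 = -50$)
$B{\left(z \right)} = -8 + 2 z$
$o{\left(y,j \right)} = 8 + \frac{j}{3} + \frac{y \left(-50 + j\right)}{3}$ ($o{\left(y,j \right)} = 8 + \frac{\left(-50 + j 1\right) y + j}{3} = 8 + \frac{\left(-50 + j\right) y + j}{3} = 8 + \frac{y \left(-50 + j\right) + j}{3} = 8 + \frac{j + y \left(-50 + j\right)}{3} = 8 + \left(\frac{j}{3} + \frac{y \left(-50 + j\right)}{3}\right) = 8 + \frac{j}{3} + \frac{y \left(-50 + j\right)}{3}$)
$\frac{1}{o{\left(B{\left(-6 \right)},3009 \right)}} = \frac{1}{8 - \frac{50 \left(-8 + 2 \left(-6\right)\right)}{3} + \frac{1}{3} \cdot 3009 + \frac{1}{3} \cdot 3009 \left(-8 + 2 \left(-6\right)\right)} = \frac{1}{8 - \frac{50 \left(-8 - 12\right)}{3} + 1003 + \frac{1}{3} \cdot 3009 \left(-8 - 12\right)} = \frac{1}{8 - - \frac{1000}{3} + 1003 + \frac{1}{3} \cdot 3009 \left(-20\right)} = \frac{1}{8 + \frac{1000}{3} + 1003 - 20060} = \frac{1}{- \frac{56147}{3}} = - \frac{3}{56147}$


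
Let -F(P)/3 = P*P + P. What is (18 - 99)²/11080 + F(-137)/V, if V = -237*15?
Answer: 42843469/2625960 ≈ 16.315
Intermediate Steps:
F(P) = -3*P - 3*P² (F(P) = -3*(P*P + P) = -3*(P² + P) = -3*(P + P²) = -3*P - 3*P²)
V = -3555
(18 - 99)²/11080 + F(-137)/V = (18 - 99)²/11080 - 3*(-137)*(1 - 137)/(-3555) = (-81)²*(1/11080) - 3*(-137)*(-136)*(-1/3555) = 6561*(1/11080) - 55896*(-1/3555) = 6561/11080 + 18632/1185 = 42843469/2625960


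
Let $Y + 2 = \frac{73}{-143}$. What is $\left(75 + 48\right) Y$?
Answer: $- \frac{44157}{143} \approx -308.79$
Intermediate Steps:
$Y = - \frac{359}{143}$ ($Y = -2 + \frac{73}{-143} = -2 + 73 \left(- \frac{1}{143}\right) = -2 - \frac{73}{143} = - \frac{359}{143} \approx -2.5105$)
$\left(75 + 48\right) Y = \left(75 + 48\right) \left(- \frac{359}{143}\right) = 123 \left(- \frac{359}{143}\right) = - \frac{44157}{143}$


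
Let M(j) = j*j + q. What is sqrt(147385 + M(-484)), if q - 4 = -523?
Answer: 7*sqrt(7778) ≈ 617.35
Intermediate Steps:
q = -519 (q = 4 - 523 = -519)
M(j) = -519 + j**2 (M(j) = j*j - 519 = j**2 - 519 = -519 + j**2)
sqrt(147385 + M(-484)) = sqrt(147385 + (-519 + (-484)**2)) = sqrt(147385 + (-519 + 234256)) = sqrt(147385 + 233737) = sqrt(381122) = 7*sqrt(7778)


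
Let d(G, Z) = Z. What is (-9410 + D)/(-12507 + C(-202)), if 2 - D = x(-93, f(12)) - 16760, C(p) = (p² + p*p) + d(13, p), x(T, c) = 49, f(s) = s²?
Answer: 7303/68899 ≈ 0.10600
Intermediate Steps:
C(p) = p + 2*p² (C(p) = (p² + p*p) + p = (p² + p²) + p = 2*p² + p = p + 2*p²)
D = 16713 (D = 2 - (49 - 16760) = 2 - 1*(-16711) = 2 + 16711 = 16713)
(-9410 + D)/(-12507 + C(-202)) = (-9410 + 16713)/(-12507 - 202*(1 + 2*(-202))) = 7303/(-12507 - 202*(1 - 404)) = 7303/(-12507 - 202*(-403)) = 7303/(-12507 + 81406) = 7303/68899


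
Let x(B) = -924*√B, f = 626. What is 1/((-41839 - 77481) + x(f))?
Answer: -14915/1712849828 + 231*√626/3425699656 ≈ -7.0206e-6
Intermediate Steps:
1/((-41839 - 77481) + x(f)) = 1/((-41839 - 77481) - 924*√626) = 1/(-119320 - 924*√626)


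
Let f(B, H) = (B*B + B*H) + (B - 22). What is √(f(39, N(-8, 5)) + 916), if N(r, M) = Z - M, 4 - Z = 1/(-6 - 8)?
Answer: 3*√52654/14 ≈ 49.171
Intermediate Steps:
Z = 57/14 (Z = 4 - 1/(-6 - 8) = 4 - 1/(-14) = 4 - 1*(-1/14) = 4 + 1/14 = 57/14 ≈ 4.0714)
N(r, M) = 57/14 - M
f(B, H) = -22 + B + B² + B*H (f(B, H) = (B² + B*H) + (-22 + B) = -22 + B + B² + B*H)
√(f(39, N(-8, 5)) + 916) = √((-22 + 39 + 39² + 39*(57/14 - 1*5)) + 916) = √((-22 + 39 + 1521 + 39*(57/14 - 5)) + 916) = √((-22 + 39 + 1521 + 39*(-13/14)) + 916) = √((-22 + 39 + 1521 - 507/14) + 916) = √(21025/14 + 916) = √(33849/14) = 3*√52654/14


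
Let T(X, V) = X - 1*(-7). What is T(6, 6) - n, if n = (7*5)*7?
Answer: -232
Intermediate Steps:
T(X, V) = 7 + X (T(X, V) = X + 7 = 7 + X)
n = 245 (n = 35*7 = 245)
T(6, 6) - n = (7 + 6) - 1*245 = 13 - 245 = -232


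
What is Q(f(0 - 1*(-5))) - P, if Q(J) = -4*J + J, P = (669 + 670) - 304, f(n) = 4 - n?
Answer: -1032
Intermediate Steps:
P = 1035 (P = 1339 - 304 = 1035)
Q(J) = -3*J
Q(f(0 - 1*(-5))) - P = -3*(4 - (0 - 1*(-5))) - 1*1035 = -3*(4 - (0 + 5)) - 1035 = -3*(4 - 1*5) - 1035 = -3*(4 - 5) - 1035 = -3*(-1) - 1035 = 3 - 1035 = -1032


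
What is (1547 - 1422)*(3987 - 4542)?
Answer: -69375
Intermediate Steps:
(1547 - 1422)*(3987 - 4542) = 125*(-555) = -69375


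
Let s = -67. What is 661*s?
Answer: -44287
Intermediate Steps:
661*s = 661*(-67) = -44287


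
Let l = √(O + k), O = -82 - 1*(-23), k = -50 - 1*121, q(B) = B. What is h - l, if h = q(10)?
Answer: 10 - I*√230 ≈ 10.0 - 15.166*I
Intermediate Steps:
k = -171 (k = -50 - 121 = -171)
h = 10
O = -59 (O = -82 + 23 = -59)
l = I*√230 (l = √(-59 - 171) = √(-230) = I*√230 ≈ 15.166*I)
h - l = 10 - I*√230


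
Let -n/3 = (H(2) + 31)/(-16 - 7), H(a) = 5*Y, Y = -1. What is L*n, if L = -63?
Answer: -4914/23 ≈ -213.65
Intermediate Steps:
H(a) = -5 (H(a) = 5*(-1) = -5)
n = 78/23 (n = -3*(-5 + 31)/(-16 - 7) = -3*26/(-23) = -(-3)*26/23 = -3*(-26/23) = 78/23 ≈ 3.3913)
L*n = -63*78/23 = -4914/23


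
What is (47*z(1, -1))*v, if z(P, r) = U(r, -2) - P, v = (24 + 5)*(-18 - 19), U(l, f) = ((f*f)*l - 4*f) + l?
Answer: -100862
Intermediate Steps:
U(l, f) = l - 4*f + l*f² (U(l, f) = (f²*l - 4*f) + l = (l*f² - 4*f) + l = (-4*f + l*f²) + l = l - 4*f + l*f²)
v = -1073 (v = 29*(-37) = -1073)
z(P, r) = 8 - P + 5*r (z(P, r) = (r - 4*(-2) + r*(-2)²) - P = (r + 8 + r*4) - P = (r + 8 + 4*r) - P = (8 + 5*r) - P = 8 - P + 5*r)
(47*z(1, -1))*v = (47*(8 - 1*1 + 5*(-1)))*(-1073) = (47*(8 - 1 - 5))*(-1073) = (47*2)*(-1073) = 94*(-1073) = -100862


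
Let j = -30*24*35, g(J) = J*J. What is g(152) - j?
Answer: 48304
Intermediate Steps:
g(J) = J²
j = -25200 (j = -720*35 = -25200)
g(152) - j = 152² - 1*(-25200) = 23104 + 25200 = 48304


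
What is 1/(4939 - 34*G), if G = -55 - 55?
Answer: 1/8679 ≈ 0.00011522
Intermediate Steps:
G = -110
1/(4939 - 34*G) = 1/(4939 - 34*(-110)) = 1/(4939 + 3740) = 1/8679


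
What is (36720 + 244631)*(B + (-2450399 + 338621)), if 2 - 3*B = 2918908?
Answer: -2603689678240/3 ≈ -8.6790e+11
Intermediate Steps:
B = -2918906/3 (B = ⅔ - ⅓*2918908 = ⅔ - 2918908/3 = -2918906/3 ≈ -9.7297e+5)
(36720 + 244631)*(B + (-2450399 + 338621)) = (36720 + 244631)*(-2918906/3 + (-2450399 + 338621)) = 281351*(-2918906/3 - 2111778) = 281351*(-9254240/3) = -2603689678240/3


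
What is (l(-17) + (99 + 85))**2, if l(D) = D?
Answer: 27889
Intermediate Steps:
(l(-17) + (99 + 85))**2 = (-17 + (99 + 85))**2 = (-17 + 184)**2 = 167**2 = 27889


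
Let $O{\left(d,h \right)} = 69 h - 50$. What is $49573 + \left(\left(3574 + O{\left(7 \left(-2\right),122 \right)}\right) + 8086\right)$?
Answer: $69601$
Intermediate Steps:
$O{\left(d,h \right)} = -50 + 69 h$
$49573 + \left(\left(3574 + O{\left(7 \left(-2\right),122 \right)}\right) + 8086\right) = 49573 + \left(\left(3574 + \left(-50 + 69 \cdot 122\right)\right) + 8086\right) = 49573 + \left(\left(3574 + \left(-50 + 8418\right)\right) + 8086\right) = 49573 + \left(\left(3574 + 8368\right) + 8086\right) = 49573 + \left(11942 + 8086\right) = 49573 + 20028 = 69601$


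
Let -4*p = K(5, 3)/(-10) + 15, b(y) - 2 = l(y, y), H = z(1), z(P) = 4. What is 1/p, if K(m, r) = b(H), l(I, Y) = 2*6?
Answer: -5/17 ≈ -0.29412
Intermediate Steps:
l(I, Y) = 12
H = 4
b(y) = 14 (b(y) = 2 + 12 = 14)
K(m, r) = 14
p = -17/5 (p = -(14/(-10) + 15)/4 = -(-⅒*14 + 15)/4 = -(-7/5 + 15)/4 = -¼*68/5 = -17/5 ≈ -3.4000)
1/p = 1/(-17/5) = -5/17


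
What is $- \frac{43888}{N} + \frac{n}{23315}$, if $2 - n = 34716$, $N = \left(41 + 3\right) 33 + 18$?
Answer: $- \frac{21485566}{685461} \approx -31.345$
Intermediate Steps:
$N = 1470$ ($N = 44 \cdot 33 + 18 = 1452 + 18 = 1470$)
$n = -34714$ ($n = 2 - 34716 = -34714$)
$- \frac{43888}{N} + \frac{n}{23315} = - \frac{43888}{1470} - \frac{34714}{23315} = \left(-43888\right) \frac{1}{1470} - \frac{34714}{23315} = - \frac{21944}{735} - \frac{34714}{23315} = - \frac{21485566}{685461}$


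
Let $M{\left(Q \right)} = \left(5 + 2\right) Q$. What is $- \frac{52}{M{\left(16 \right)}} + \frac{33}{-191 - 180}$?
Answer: $- \frac{821}{1484} \approx -0.55323$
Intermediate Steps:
$M{\left(Q \right)} = 7 Q$
$- \frac{52}{M{\left(16 \right)}} + \frac{33}{-191 - 180} = - \frac{52}{7 \cdot 16} + \frac{33}{-191 - 180} = - \frac{52}{112} + \frac{33}{-191 - 180} = \left(-52\right) \frac{1}{112} + \frac{33}{-371} = - \frac{13}{28} + 33 \left(- \frac{1}{371}\right) = - \frac{13}{28} - \frac{33}{371} = - \frac{821}{1484}$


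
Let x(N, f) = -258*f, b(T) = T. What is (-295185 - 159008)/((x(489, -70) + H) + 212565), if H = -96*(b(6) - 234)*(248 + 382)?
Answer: -454193/14020065 ≈ -0.032396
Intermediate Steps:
H = 13789440 (H = -96*(6 - 234)*(248 + 382) = -(-21888)*630 = -96*(-143640) = 13789440)
(-295185 - 159008)/((x(489, -70) + H) + 212565) = (-295185 - 159008)/((-258*(-70) + 13789440) + 212565) = -454193/((18060 + 13789440) + 212565) = -454193/(13807500 + 212565) = -454193/14020065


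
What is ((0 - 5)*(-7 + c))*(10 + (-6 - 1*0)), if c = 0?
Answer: 140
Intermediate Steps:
((0 - 5)*(-7 + c))*(10 + (-6 - 1*0)) = ((0 - 5)*(-7 + 0))*(10 + (-6 - 1*0)) = (-5*(-7))*(10 + (-6 + 0)) = 35*(10 - 6) = 35*4 = 140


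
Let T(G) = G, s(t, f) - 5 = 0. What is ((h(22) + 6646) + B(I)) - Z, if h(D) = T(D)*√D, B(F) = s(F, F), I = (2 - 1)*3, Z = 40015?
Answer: -33364 + 22*√22 ≈ -33261.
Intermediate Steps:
s(t, f) = 5 (s(t, f) = 5 + 0 = 5)
I = 3 (I = 1*3 = 3)
B(F) = 5
h(D) = D^(3/2) (h(D) = D*√D = D^(3/2))
((h(22) + 6646) + B(I)) - Z = ((22^(3/2) + 6646) + 5) - 1*40015 = ((22*√22 + 6646) + 5) - 40015 = ((6646 + 22*√22) + 5) - 40015 = (6651 + 22*√22) - 40015 = -33364 + 22*√22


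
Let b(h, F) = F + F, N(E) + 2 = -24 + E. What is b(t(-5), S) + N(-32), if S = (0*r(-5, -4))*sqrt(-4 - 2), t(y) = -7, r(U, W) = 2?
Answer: -58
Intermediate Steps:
N(E) = -26 + E (N(E) = -2 + (-24 + E) = -26 + E)
S = 0 (S = (0*2)*sqrt(-4 - 2) = 0*sqrt(-6) = 0*(I*sqrt(6)) = 0)
b(h, F) = 2*F
b(t(-5), S) + N(-32) = 2*0 + (-26 - 32) = 0 - 58 = -58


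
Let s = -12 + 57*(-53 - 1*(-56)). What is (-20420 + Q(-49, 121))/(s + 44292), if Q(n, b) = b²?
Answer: -5779/44451 ≈ -0.13001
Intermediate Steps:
s = 159 (s = -12 + 57*(-53 + 56) = -12 + 57*3 = -12 + 171 = 159)
(-20420 + Q(-49, 121))/(s + 44292) = (-20420 + 121²)/(159 + 44292) = (-20420 + 14641)/44451 = -5779*1/44451 = -5779/44451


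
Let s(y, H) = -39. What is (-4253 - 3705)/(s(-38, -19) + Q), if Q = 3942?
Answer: -7958/3903 ≈ -2.0389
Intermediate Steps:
(-4253 - 3705)/(s(-38, -19) + Q) = (-4253 - 3705)/(-39 + 3942) = -7958/3903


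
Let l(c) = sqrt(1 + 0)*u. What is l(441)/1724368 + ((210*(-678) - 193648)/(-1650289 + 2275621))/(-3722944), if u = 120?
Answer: 4374196219051/62725934156028096 ≈ 6.9735e-5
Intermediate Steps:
l(c) = 120 (l(c) = sqrt(1 + 0)*120 = sqrt(1)*120 = 1*120 = 120)
l(441)/1724368 + ((210*(-678) - 193648)/(-1650289 + 2275621))/(-3722944) = 120/1724368 + ((210*(-678) - 193648)/(-1650289 + 2275621))/(-3722944) = 120*(1/1724368) + ((-142380 - 193648)/625332)*(-1/3722944) = 15/215546 - 336028*1/625332*(-1/3722944) = 15/215546 - 84007/156333*(-1/3722944) = 15/215546 + 84007/582019004352 = 4374196219051/62725934156028096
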